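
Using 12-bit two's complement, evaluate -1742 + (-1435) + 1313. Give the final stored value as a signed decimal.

-1864

-1742 + (-1435) = -3177 → wraps to 919 (001110010111)
919 + 1313 = 2232 → wraps to -1864 (100010111000)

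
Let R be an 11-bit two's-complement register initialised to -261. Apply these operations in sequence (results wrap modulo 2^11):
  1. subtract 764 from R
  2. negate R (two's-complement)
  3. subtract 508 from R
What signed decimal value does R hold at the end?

517

Start: R = -261 = 11011111011.
R = -261 − 764 = -1025; wraps to 1023 = 01111111111
R = −(1023) = -1023 = 10000000001
R = -1023 − 508 = -1531; wraps to 517 = 01000000101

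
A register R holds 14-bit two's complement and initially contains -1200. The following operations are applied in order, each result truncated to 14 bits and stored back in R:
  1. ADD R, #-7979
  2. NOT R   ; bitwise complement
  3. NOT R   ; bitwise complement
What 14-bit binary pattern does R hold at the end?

Start: R = -1200 = 11101101010000.
R = -1200 + (-7979) = -9179; wraps to 7205 = 01110000100101
R = NOT 01110000100101 = 10001111011010 = -7206
R = NOT 10001111011010 = 01110000100101 = 7205

01110000100101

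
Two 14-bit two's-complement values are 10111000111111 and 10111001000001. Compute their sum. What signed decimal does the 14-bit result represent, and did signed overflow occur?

7296; overflow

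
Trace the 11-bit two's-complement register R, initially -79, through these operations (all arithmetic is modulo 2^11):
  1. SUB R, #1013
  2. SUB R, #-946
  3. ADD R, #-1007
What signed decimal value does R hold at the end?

Start: R = -79 = 11110110001.
R = -79 − 1013 = -1092; wraps to 956 = 01110111100
R = 956 − (-946) = 1902; wraps to -146 = 11101101110
R = -146 + (-1007) = -1153; wraps to 895 = 01101111111

895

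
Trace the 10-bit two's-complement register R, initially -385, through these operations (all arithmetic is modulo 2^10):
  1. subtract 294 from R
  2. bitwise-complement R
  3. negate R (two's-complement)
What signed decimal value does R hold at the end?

346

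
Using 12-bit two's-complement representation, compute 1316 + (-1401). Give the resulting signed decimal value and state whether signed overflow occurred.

-85; no overflow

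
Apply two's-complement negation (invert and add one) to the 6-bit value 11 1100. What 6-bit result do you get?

Invert: 000011. Add 1: 000100.
Check: 111100 = -4, 000100 = 4.

000100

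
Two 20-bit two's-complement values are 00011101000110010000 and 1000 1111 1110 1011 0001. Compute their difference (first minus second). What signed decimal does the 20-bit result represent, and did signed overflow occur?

00011101000110010000 = 119184 (signed)
1000 1111 1110 1011 0001 → 10001111111010110001 = -459087 (signed)
Subtract via negate-and-add: invert 10001111111010110001 + 1 = 01110000000101001111 (i.e. 459087).
  00011101000110010000
+ 01110000000101001111
= 10001101001011011111
Result 10001101001011011111: MSB = 1 → 578271 − 1048576 = -470305.
Both addends (after negating the subtrahend) are non-negative but the stored result is negative: signed overflow. The true value 119184 − (-459087) = 578271 lies outside [-524288, 524287].

-470305; overflow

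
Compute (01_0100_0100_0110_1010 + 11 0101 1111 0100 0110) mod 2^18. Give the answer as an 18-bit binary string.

001010001110110000

  010100010001101010
+ 110101111101000110
= 001010001110110000  (discard carry-out 1)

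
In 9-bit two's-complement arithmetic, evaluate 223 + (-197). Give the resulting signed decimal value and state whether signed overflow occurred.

223 → 011011111
-197 → 100111011
  011011111
+ 100111011
= 000011010  (discard carry-out 1)
Result 000011010: MSB = 0 → value 26.
Addends have opposite signs, so signed overflow cannot occur.

26; no overflow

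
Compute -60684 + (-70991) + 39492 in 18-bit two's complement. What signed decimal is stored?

-60684 + (-70991) = -131675 → wraps to 130469 (011111110110100101)
130469 + 39492 = 169961 → wraps to -92183 (101001011111101001)

-92183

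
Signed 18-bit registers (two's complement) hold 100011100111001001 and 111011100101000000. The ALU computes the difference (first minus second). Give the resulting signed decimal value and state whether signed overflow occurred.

100011100111001001 = -116279 (signed)
111011100101000000 = -18112 (signed)
Subtract via negate-and-add: invert 111011100101000000 + 1 = 000100011011000000 (i.e. 18112).
  100011100111001001
+ 000100011011000000
= 101000000010001001
Result 101000000010001001: MSB = 1 → 163977 − 262144 = -98167.
Addends (after negating the subtrahend) have opposite signs, so signed overflow cannot occur.

-98167; no overflow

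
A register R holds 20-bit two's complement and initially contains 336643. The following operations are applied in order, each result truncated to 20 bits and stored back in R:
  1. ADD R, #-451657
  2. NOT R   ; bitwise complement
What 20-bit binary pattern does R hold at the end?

00011100000101000101

Start: R = 336643 = 01010010001100000011.
R = 336643 + (-451657) = -115014 = 11100011111010111010
R = NOT 11100011111010111010 = 00011100000101000101 = 115013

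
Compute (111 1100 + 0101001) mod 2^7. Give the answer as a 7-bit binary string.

  1111100
+ 0101001
= 0100101  (discard carry-out 1)

0100101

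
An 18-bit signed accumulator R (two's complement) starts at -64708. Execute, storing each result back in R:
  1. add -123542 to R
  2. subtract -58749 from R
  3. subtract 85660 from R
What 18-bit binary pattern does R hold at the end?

001011011110000111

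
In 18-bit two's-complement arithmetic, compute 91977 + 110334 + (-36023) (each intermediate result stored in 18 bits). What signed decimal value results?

-95856

91977 + 110334 = 202311 → wraps to -59833 (110001011001000111)
-59833 + (-36023) = -95856 (101000100110010000)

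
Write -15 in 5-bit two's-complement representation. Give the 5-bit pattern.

10001

|-15| = 15 = 01111 in 5 bits.
Invert the bits: 10000. Add 1: 10001.
Check: 10001 reads as 17 − 32 = -15.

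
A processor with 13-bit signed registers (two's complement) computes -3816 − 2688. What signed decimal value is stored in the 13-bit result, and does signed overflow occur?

-3816 → 1000100011000
2688 → 0101010000000
Subtract via negate-and-add: invert 0101010000000 + 1 = 1010110000000 (i.e. -2688).
  1000100011000
+ 1010110000000
= 0011010011000  (discard carry-out 1)
Result 0011010011000: MSB = 0 → value 1688.
Both addends (after negating the subtrahend) are negative but the stored result is non-negative: signed overflow. The true value -3816 − 2688 = -6504 lies outside [-4096, 4095].

1688; overflow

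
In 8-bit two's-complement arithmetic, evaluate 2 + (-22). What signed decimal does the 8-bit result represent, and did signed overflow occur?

-20; no overflow

2 → 00000010
-22 → 11101010
  00000010
+ 11101010
= 11101100
Result 11101100: MSB = 1 → 236 − 256 = -20.
Addends have opposite signs, so signed overflow cannot occur.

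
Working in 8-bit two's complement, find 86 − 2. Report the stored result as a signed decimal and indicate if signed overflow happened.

86 → 01010110
2 → 00000010
Subtract via negate-and-add: invert 00000010 + 1 = 11111110 (i.e. -2).
  01010110
+ 11111110
= 01010100  (discard carry-out 1)
Result 01010100: MSB = 0 → value 84.
Addends (after negating the subtrahend) have opposite signs, so signed overflow cannot occur.

84; no overflow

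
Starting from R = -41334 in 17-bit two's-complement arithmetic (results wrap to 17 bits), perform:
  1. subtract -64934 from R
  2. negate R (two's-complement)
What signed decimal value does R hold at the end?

-23600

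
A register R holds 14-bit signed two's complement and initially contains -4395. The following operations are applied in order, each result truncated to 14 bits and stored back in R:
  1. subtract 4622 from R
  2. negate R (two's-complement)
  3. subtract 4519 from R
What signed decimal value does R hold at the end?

Start: R = -4395 = 10111011010101.
R = -4395 − 4622 = -9017; wraps to 7367 = 01110011000111
R = −(7367) = -7367 = 10001100111001
R = -7367 − 4519 = -11886; wraps to 4498 = 01000110010010

4498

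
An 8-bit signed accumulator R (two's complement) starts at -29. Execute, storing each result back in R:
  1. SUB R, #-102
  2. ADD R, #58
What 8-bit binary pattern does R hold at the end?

10000011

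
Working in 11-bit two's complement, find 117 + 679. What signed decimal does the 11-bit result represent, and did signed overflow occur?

117 → 00001110101
679 → 01010100111
  00001110101
+ 01010100111
= 01100011100
Result 01100011100: MSB = 0 → value 796.
Both addends are non-negative and so is the stored result: no signed overflow.

796; no overflow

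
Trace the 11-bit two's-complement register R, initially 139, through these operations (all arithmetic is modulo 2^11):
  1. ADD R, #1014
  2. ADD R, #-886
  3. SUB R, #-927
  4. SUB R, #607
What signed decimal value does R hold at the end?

Start: R = 139 = 00010001011.
R = 139 + 1014 = 1153; wraps to -895 = 10010000001
R = -895 + (-886) = -1781; wraps to 267 = 00100001011
R = 267 − (-927) = 1194; wraps to -854 = 10010101010
R = -854 − 607 = -1461; wraps to 587 = 01001001011

587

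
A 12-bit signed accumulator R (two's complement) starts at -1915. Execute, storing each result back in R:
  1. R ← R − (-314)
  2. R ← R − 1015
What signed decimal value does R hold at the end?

1480

Start: R = -1915 = 100010000101.
R = -1915 − (-314) = -1601 = 100110111111
R = -1601 − 1015 = -2616; wraps to 1480 = 010111001000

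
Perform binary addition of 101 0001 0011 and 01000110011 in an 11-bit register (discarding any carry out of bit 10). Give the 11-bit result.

11101000110

  10100010011
+ 01000110011
= 11101000110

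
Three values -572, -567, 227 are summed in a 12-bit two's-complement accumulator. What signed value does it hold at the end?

-572 + (-567) = -1139 (101110001101)
-1139 + 227 = -912 (110001110000)

-912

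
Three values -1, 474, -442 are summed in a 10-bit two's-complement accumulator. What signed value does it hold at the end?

31

-1 + 474 = 473 (0111011001)
473 + (-442) = 31 (0000011111)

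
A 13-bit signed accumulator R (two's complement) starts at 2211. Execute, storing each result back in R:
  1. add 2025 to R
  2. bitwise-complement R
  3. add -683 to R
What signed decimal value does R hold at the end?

3272

Start: R = 2211 = 0100010100011.
R = 2211 + 2025 = 4236; wraps to -3956 = 1000010001100
R = NOT 1000010001100 = 0111101110011 = 3955
R = 3955 + (-683) = 3272 = 0110011001000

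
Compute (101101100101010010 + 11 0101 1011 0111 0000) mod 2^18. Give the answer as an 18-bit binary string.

  101101100101010010
+ 110101101101110000
= 100011010011000010  (discard carry-out 1)

100011010011000010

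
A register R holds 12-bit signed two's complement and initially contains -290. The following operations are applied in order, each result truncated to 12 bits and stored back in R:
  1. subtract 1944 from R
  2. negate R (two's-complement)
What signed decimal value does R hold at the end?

Start: R = -290 = 111011011110.
R = -290 − 1944 = -2234; wraps to 1862 = 011101000110
R = −(1862) = -1862 = 100010111010

-1862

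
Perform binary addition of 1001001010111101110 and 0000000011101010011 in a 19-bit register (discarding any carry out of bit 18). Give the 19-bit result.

  1001001010111101110
+ 0000000011101010011
= 1001001110101000001

1001001110101000001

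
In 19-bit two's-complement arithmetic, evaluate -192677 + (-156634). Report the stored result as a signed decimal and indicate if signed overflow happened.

174977; overflow

-192677 → 1010000111101011011
-156634 → 1011001110000100110
  1010000111101011011
+ 1011001110000100110
= 0101010101110000001  (discard carry-out 1)
Result 0101010101110000001: MSB = 0 → value 174977.
Both addends are negative but the stored result is non-negative: signed overflow. The true value -192677 + (-156634) = -349311 lies outside [-262144, 262143].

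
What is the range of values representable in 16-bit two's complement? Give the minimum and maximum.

Minimum: −2^15 = -32768.
Maximum: 2^15 − 1 = 32767.

min = -32768, max = 32767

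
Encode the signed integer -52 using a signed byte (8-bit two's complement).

11001100

|-52| = 52 = 00110100 in 8 bits.
Invert the bits: 11001011. Add 1: 11001100.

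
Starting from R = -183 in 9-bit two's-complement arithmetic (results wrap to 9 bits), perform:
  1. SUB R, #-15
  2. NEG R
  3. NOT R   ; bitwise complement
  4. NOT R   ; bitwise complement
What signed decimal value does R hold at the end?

Start: R = -183 = 101001001.
R = -183 − (-15) = -168 = 101011000
R = −(-168) = 168 = 010101000
R = NOT 010101000 = 101010111 = -169
R = NOT 101010111 = 010101000 = 168

168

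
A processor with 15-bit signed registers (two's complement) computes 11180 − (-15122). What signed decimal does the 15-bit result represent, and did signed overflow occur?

-6466; overflow

11180 → 010101110101100
-15122 → 100010011101110
Subtract via negate-and-add: invert 100010011101110 + 1 = 011101100010010 (i.e. 15122).
  010101110101100
+ 011101100010010
= 110011010111110
Result 110011010111110: MSB = 1 → 26302 − 32768 = -6466.
Both addends (after negating the subtrahend) are non-negative but the stored result is negative: signed overflow. The true value 11180 − (-15122) = 26302 lies outside [-16384, 16383].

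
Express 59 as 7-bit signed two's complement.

0111011

59 is non-negative, so write it directly in 7 bits: 0111011.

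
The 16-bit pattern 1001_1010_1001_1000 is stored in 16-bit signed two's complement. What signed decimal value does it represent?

-25960

MSB is 1, so the value is negative.
Invert: 0110010101100111. Add 1: 0110010101101000 = 25960. So the value is −25960.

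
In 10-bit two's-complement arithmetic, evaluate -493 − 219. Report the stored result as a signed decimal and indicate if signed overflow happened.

312; overflow

-493 → 1000010011
219 → 0011011011
Subtract via negate-and-add: invert 0011011011 + 1 = 1100100101 (i.e. -219).
  1000010011
+ 1100100101
= 0100111000  (discard carry-out 1)
Result 0100111000: MSB = 0 → value 312.
Both addends (after negating the subtrahend) are negative but the stored result is non-negative: signed overflow. The true value -493 − 219 = -712 lies outside [-512, 511].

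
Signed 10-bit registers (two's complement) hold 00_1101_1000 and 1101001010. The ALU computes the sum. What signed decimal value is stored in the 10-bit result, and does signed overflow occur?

34; no overflow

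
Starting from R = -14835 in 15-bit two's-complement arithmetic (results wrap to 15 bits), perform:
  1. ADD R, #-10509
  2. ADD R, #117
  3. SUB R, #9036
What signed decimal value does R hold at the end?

Start: R = -14835 = 100011000001101.
R = -14835 + (-10509) = -25344; wraps to 7424 = 001110100000000
R = 7424 + 117 = 7541 = 001110101110101
R = 7541 − 9036 = -1495 = 111101000101001

-1495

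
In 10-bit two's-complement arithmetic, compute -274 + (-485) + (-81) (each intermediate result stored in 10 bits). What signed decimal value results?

-274 + (-485) = -759 → wraps to 265 (0100001001)
265 + (-81) = 184 (0010111000)

184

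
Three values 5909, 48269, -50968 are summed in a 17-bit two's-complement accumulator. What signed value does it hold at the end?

5909 + 48269 = 54178 (01101001110100010)
54178 + (-50968) = 3210 (00000110010001010)

3210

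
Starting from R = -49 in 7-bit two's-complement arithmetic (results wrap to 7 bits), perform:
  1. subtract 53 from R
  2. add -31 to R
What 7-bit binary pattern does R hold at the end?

1111011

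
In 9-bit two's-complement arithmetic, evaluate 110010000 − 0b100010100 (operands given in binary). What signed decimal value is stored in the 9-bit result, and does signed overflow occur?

110010000 = -112 (signed)
0b100010100 → 100010100 = -236 (signed)
Subtract via negate-and-add: invert 100010100 + 1 = 011101100 (i.e. 236).
  110010000
+ 011101100
= 001111100  (discard carry-out 1)
Result 001111100: MSB = 0 → value 124.
Addends (after negating the subtrahend) have opposite signs, so signed overflow cannot occur.

124; no overflow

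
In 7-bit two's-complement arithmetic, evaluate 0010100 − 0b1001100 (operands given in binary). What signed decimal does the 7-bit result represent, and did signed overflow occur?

0010100 = 20 (signed)
0b1001100 → 1001100 = -52 (signed)
Subtract via negate-and-add: invert 1001100 + 1 = 0110100 (i.e. 52).
  0010100
+ 0110100
= 1001000
Result 1001000: MSB = 1 → 72 − 128 = -56.
Both addends (after negating the subtrahend) are non-negative but the stored result is negative: signed overflow. The true value 20 − (-52) = 72 lies outside [-64, 63].

-56; overflow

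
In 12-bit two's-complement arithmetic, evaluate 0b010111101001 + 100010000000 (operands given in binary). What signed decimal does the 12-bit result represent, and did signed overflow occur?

0b010111101001 → 010111101001 = 1513 (signed)
100010000000 = -1920 (signed)
  010111101001
+ 100010000000
= 111001101001
Result 111001101001: MSB = 1 → 3689 − 4096 = -407.
Addends have opposite signs, so signed overflow cannot occur.

-407; no overflow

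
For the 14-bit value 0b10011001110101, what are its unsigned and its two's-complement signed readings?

unsigned = 9845, signed = -6539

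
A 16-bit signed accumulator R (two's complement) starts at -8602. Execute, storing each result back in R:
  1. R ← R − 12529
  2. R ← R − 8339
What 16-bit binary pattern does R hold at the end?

Start: R = -8602 = 1101111001100110.
R = -8602 − 12529 = -21131 = 1010110101110101
R = -21131 − 8339 = -29470 = 1000110011100010

1000110011100010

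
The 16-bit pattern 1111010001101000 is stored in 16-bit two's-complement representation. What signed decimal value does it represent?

MSB is 1, so the value is negative.
Unsigned reading: 62568. Subtract 2^16 = 65536: 62568 − 65536 = -2968.

-2968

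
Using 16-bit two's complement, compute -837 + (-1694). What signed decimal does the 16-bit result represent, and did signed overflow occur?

-837 → 1111110010111011
-1694 → 1111100101100010
  1111110010111011
+ 1111100101100010
= 1111011000011101  (discard carry-out 1)
Result 1111011000011101: MSB = 1 → 63005 − 65536 = -2531.
Both addends are negative and so is the stored result: no signed overflow.

-2531; no overflow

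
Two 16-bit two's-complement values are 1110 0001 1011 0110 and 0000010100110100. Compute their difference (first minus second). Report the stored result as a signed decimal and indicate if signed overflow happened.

1110 0001 1011 0110 → 1110000110110110 = -7754 (signed)
0000010100110100 = 1332 (signed)
Subtract via negate-and-add: invert 0000010100110100 + 1 = 1111101011001100 (i.e. -1332).
  1110000110110110
+ 1111101011001100
= 1101110010000010  (discard carry-out 1)
Result 1101110010000010: MSB = 1 → 56450 − 65536 = -9086.
Both addends (after negating the subtrahend) are negative and so is the stored result: no signed overflow.

-9086; no overflow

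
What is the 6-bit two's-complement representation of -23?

|-23| = 23 = 010111 in 6 bits.
Invert the bits: 101000. Add 1: 101001.

101001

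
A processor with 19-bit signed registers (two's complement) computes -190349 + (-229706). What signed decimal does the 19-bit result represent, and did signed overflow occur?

-190349 → 1010001100001110011
-229706 → 1000111111010110110
  1010001100001110011
+ 1000111111010110110
= 0011001011100101001  (discard carry-out 1)
Result 0011001011100101001: MSB = 0 → value 104233.
Both addends are negative but the stored result is non-negative: signed overflow. The true value -190349 + (-229706) = -420055 lies outside [-262144, 262143].

104233; overflow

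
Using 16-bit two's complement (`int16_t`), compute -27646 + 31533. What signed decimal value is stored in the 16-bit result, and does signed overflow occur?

-27646 → 1001010000000010
31533 → 0111101100101101
  1001010000000010
+ 0111101100101101
= 0000111100101111  (discard carry-out 1)
Result 0000111100101111: MSB = 0 → value 3887.
Addends have opposite signs, so signed overflow cannot occur.

3887; no overflow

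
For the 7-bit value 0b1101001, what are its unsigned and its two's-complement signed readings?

unsigned = 105, signed = -23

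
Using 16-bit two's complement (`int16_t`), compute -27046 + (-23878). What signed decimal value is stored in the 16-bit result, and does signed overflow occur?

14612; overflow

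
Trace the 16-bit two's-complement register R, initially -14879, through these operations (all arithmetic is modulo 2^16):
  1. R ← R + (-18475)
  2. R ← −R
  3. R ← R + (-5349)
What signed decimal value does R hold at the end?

28005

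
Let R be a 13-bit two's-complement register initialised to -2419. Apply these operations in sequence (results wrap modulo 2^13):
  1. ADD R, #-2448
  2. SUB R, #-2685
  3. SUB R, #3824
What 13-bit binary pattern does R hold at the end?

0100010001010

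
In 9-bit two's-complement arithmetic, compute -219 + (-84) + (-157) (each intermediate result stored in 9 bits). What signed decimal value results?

-219 + (-84) = -303 → wraps to 209 (011010001)
209 + (-157) = 52 (000110100)

52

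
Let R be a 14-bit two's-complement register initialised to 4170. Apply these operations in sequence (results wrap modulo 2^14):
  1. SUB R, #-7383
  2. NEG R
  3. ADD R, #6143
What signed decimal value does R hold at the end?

Start: R = 4170 = 01000001001010.
R = 4170 − (-7383) = 11553; wraps to -4831 = 10110100100001
R = −(-4831) = 4831 = 01001011011111
R = 4831 + 6143 = 10974; wraps to -5410 = 10101011011110

-5410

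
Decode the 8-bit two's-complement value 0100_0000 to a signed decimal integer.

64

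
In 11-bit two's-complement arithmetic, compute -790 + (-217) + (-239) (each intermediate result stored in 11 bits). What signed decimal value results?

802

-790 + (-217) = -1007 (10000010001)
-1007 + (-239) = -1246 → wraps to 802 (01100100010)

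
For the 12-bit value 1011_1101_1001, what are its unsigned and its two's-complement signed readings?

unsigned = 3033, signed = -1063

Unsigned: 101111011001 = 3033.
Signed: MSB=1 → 3033 − 4096 = -1063.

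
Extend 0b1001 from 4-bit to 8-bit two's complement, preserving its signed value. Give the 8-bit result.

11111001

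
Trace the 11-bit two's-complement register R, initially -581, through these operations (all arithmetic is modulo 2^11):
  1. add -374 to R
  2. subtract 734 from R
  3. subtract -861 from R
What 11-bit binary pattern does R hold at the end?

10011000100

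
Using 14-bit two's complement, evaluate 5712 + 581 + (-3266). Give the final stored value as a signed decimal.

5712 + 581 = 6293 (01100010010101)
6293 + (-3266) = 3027 (00101111010011)

3027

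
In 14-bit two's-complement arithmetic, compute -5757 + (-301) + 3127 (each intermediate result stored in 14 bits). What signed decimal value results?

-5757 + (-301) = -6058 (10100001010110)
-6058 + 3127 = -2931 (11010010001101)

-2931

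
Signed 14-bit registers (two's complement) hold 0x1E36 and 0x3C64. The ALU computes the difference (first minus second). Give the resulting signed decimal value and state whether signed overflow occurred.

-7726; overflow

0x1E36 = 01111000110110 = 7734 (signed)
0x3C64 = 11110001100100 = -924 (signed)
Subtract via negate-and-add: invert 11110001100100 + 1 = 00001110011100 (i.e. 924).
  01111000110110
+ 00001110011100
= 10000111010010
Result 10000111010010: MSB = 1 → 8658 − 16384 = -7726.
Both addends (after negating the subtrahend) are non-negative but the stored result is negative: signed overflow. The true value 7734 − (-924) = 8658 lies outside [-8192, 8191].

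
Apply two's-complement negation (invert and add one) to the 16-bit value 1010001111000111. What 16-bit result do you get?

Invert: 0101110000111000. Add 1: 0101110000111001.
Check: 1010001111000111 = -23609, 0101110000111001 = 23609.

0101110000111001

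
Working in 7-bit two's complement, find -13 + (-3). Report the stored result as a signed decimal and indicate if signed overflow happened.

-16; no overflow

-13 → 1110011
-3 → 1111101
  1110011
+ 1111101
= 1110000  (discard carry-out 1)
Result 1110000: MSB = 1 → 112 − 128 = -16.
Both addends are negative and so is the stored result: no signed overflow.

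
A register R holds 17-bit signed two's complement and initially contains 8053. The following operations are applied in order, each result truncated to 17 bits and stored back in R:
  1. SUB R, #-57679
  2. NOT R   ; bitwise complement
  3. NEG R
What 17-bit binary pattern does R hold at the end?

10000000011000101

Start: R = 8053 = 00001111101110101.
R = 8053 − (-57679) = 65732; wraps to -65340 = 10000000011000100
R = NOT 10000000011000100 = 01111111100111011 = 65339
R = −(65339) = -65339 = 10000000011000101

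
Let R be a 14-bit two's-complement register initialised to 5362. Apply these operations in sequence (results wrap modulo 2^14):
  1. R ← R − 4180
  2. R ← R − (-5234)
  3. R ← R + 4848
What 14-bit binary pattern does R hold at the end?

Start: R = 5362 = 01010011110010.
R = 5362 − 4180 = 1182 = 00010010011110
R = 1182 − (-5234) = 6416 = 01100100010000
R = 6416 + 4848 = 11264; wraps to -5120 = 10110000000000

10110000000000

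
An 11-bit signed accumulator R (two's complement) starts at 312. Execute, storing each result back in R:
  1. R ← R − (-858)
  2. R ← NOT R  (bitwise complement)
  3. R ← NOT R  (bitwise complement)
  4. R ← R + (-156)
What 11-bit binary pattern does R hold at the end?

01111110110

Start: R = 312 = 00100111000.
R = 312 − (-858) = 1170; wraps to -878 = 10010010010
R = NOT 10010010010 = 01101101101 = 877
R = NOT 01101101101 = 10010010010 = -878
R = -878 + (-156) = -1034; wraps to 1014 = 01111110110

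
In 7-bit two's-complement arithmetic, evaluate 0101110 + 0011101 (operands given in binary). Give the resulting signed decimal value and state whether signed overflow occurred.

-53; overflow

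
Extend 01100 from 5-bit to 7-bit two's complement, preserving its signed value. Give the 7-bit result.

0001100

MSB of 01100 is 0; replicate it into the new high bits.
00|01100 → 0001100 (still 12).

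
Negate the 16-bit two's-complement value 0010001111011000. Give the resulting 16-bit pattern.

1101110000101000

Invert: 1101110000100111. Add 1: 1101110000101000.
Check: 0010001111011000 = 9176, 1101110000101000 = -9176.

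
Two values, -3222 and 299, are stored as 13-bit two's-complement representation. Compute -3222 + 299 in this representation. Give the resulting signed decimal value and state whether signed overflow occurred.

-2923; no overflow

-3222 → 1001101101010
299 → 0000100101011
  1001101101010
+ 0000100101011
= 1010010010101
Result 1010010010101: MSB = 1 → 5269 − 8192 = -2923.
Addends have opposite signs, so signed overflow cannot occur.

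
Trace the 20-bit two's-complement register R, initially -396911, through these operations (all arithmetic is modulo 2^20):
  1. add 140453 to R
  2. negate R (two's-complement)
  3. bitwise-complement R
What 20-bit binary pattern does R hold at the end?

11000001011000110101

Start: R = -396911 = 10011111000110010001.
R = -396911 + 140453 = -256458 = 11000001011000110110
R = −(-256458) = 256458 = 00111110100111001010
R = NOT 00111110100111001010 = 11000001011000110101 = -256459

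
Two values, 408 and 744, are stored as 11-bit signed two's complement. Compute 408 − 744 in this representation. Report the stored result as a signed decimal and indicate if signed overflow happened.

408 → 00110011000
744 → 01011101000
Subtract via negate-and-add: invert 01011101000 + 1 = 10100011000 (i.e. -744).
  00110011000
+ 10100011000
= 11010110000
Result 11010110000: MSB = 1 → 1712 − 2048 = -336.
Addends (after negating the subtrahend) have opposite signs, so signed overflow cannot occur.

-336; no overflow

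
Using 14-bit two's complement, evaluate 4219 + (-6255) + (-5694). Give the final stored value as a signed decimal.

-7730

4219 + (-6255) = -2036 (11100000001100)
-2036 + (-5694) = -7730 (10000111001110)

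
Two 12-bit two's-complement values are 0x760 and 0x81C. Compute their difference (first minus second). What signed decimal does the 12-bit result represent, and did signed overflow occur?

-188; overflow

0x760 = 011101100000 = 1888 (signed)
0x81C = 100000011100 = -2020 (signed)
Subtract via negate-and-add: invert 100000011100 + 1 = 011111100100 (i.e. 2020).
  011101100000
+ 011111100100
= 111101000100
Result 111101000100: MSB = 1 → 3908 − 4096 = -188.
Both addends (after negating the subtrahend) are non-negative but the stored result is negative: signed overflow. The true value 1888 − (-2020) = 3908 lies outside [-2048, 2047].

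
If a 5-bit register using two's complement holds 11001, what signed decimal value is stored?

MSB is 1, so the value is negative.
Invert: 00110. Add 1: 00111 = 7. So the value is −7.

-7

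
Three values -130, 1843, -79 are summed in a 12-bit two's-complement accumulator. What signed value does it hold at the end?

-130 + 1843 = 1713 (011010110001)
1713 + (-79) = 1634 (011001100010)

1634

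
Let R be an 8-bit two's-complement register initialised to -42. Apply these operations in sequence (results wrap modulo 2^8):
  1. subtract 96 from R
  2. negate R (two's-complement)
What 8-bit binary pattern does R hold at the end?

10001010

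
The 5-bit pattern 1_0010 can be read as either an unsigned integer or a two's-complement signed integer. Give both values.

Unsigned: 10010 = 18.
Signed: MSB=1 → 18 − 32 = -14.

unsigned = 18, signed = -14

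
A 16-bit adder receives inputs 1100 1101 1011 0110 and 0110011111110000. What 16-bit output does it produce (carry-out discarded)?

0011010110100110

  1100110110110110
+ 0110011111110000
= 0011010110100110  (discard carry-out 1)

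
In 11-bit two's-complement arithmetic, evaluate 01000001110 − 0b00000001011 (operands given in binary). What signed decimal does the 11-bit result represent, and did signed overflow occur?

01000001110 = 526 (signed)
0b00000001011 → 00000001011 = 11 (signed)
Subtract via negate-and-add: invert 00000001011 + 1 = 11111110101 (i.e. -11).
  01000001110
+ 11111110101
= 01000000011  (discard carry-out 1)
Result 01000000011: MSB = 0 → value 515.
Addends (after negating the subtrahend) have opposite signs, so signed overflow cannot occur.

515; no overflow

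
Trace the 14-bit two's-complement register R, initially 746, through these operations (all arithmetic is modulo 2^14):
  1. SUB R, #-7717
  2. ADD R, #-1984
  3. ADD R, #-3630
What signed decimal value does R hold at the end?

Start: R = 746 = 00001011101010.
R = 746 − (-7717) = 8463; wraps to -7921 = 10000100001111
R = -7921 + (-1984) = -9905; wraps to 6479 = 01100101001111
R = 6479 + (-3630) = 2849 = 00101100100001

2849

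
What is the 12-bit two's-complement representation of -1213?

|-1213| = 1213 = 010010111101 in 12 bits.
Invert the bits: 101101000010. Add 1: 101101000011.
Check: 101101000011 reads as 2883 − 4096 = -1213.

101101000011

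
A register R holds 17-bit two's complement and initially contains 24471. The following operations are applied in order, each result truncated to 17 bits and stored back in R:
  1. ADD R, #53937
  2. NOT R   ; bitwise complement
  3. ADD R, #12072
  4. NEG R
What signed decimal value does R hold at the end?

-64735

Start: R = 24471 = 00101111110010111.
R = 24471 + 53937 = 78408; wraps to -52664 = 10011001001001000
R = NOT 10011001001001000 = 01100110110110111 = 52663
R = 52663 + 12072 = 64735 = 01111110011011111
R = −(64735) = -64735 = 10000001100100001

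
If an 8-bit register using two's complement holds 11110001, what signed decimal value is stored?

MSB is 1, so the value is negative.
Unsigned reading: 241. Subtract 2^8 = 256: 241 − 256 = -15.

-15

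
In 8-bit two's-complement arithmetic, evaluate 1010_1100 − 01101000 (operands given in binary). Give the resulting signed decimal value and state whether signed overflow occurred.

1010_1100 → 10101100 = -84 (signed)
01101000 = 104 (signed)
Subtract via negate-and-add: invert 01101000 + 1 = 10011000 (i.e. -104).
  10101100
+ 10011000
= 01000100  (discard carry-out 1)
Result 01000100: MSB = 0 → value 68.
Both addends (after negating the subtrahend) are negative but the stored result is non-negative: signed overflow. The true value -84 − 104 = -188 lies outside [-128, 127].

68; overflow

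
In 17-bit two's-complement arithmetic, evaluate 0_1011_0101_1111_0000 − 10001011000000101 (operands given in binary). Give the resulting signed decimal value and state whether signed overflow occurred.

0_1011_0101_1111_0000 → 01011010111110000 = 46576 (signed)
10001011000000101 = -59899 (signed)
Subtract via negate-and-add: invert 10001011000000101 + 1 = 01110100111111011 (i.e. 59899).
  01011010111110000
+ 01110100111111011
= 11001111111101011
Result 11001111111101011: MSB = 1 → 106475 − 131072 = -24597.
Both addends (after negating the subtrahend) are non-negative but the stored result is negative: signed overflow. The true value 46576 − (-59899) = 106475 lies outside [-65536, 65535].

-24597; overflow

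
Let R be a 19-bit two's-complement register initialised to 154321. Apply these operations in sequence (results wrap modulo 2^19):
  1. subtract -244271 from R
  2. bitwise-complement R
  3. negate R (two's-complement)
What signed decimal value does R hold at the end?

Start: R = 154321 = 0100101101011010001.
R = 154321 − (-244271) = 398592; wraps to -125696 = 1100001010100000000
R = NOT 1100001010100000000 = 0011110101011111111 = 125695
R = −(125695) = -125695 = 1100001010100000001

-125695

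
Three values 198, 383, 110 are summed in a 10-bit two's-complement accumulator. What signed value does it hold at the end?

-333

198 + 383 = 581 → wraps to -443 (1001000101)
-443 + 110 = -333 (1010110011)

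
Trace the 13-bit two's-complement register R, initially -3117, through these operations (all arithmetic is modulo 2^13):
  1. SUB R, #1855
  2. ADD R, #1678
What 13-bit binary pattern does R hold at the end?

1001100100010

Start: R = -3117 = 1001111010011.
R = -3117 − 1855 = -4972; wraps to 3220 = 0110010010100
R = 3220 + 1678 = 4898; wraps to -3294 = 1001100100010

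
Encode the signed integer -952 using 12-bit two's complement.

110001001000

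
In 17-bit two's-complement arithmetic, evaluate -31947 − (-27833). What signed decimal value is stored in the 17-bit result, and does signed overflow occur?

-31947 → 11000001100110101
-27833 → 11001001101000111
Subtract via negate-and-add: invert 11001001101000111 + 1 = 00110110010111001 (i.e. 27833).
  11000001100110101
+ 00110110010111001
= 11110111111101110
Result 11110111111101110: MSB = 1 → 126958 − 131072 = -4114.
Addends (after negating the subtrahend) have opposite signs, so signed overflow cannot occur.

-4114; no overflow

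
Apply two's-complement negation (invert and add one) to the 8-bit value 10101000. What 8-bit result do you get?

Invert: 01010111. Add 1: 01011000.

01011000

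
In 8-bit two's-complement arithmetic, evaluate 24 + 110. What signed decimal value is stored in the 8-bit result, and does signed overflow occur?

-122; overflow

24 → 00011000
110 → 01101110
  00011000
+ 01101110
= 10000110
Result 10000110: MSB = 1 → 134 − 256 = -122.
Both addends are non-negative but the stored result is negative: signed overflow. The true value 24 + 110 = 134 lies outside [-128, 127].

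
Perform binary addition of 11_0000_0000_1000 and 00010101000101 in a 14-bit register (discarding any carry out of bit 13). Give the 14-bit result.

11010101001101

  11000000001000
+ 00010101000101
= 11010101001101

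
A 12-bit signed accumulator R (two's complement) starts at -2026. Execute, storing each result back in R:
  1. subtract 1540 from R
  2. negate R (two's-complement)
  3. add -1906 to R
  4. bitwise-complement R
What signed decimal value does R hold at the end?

-1661

Start: R = -2026 = 100000010110.
R = -2026 − 1540 = -3566; wraps to 530 = 001000010010
R = −(530) = -530 = 110111101110
R = -530 + (-1906) = -2436; wraps to 1660 = 011001111100
R = NOT 011001111100 = 100110000011 = -1661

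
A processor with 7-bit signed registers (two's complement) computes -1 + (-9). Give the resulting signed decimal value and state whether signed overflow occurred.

-1 → 1111111
-9 → 1110111
  1111111
+ 1110111
= 1110110  (discard carry-out 1)
Result 1110110: MSB = 1 → 118 − 128 = -10.
Both addends are negative and so is the stored result: no signed overflow.

-10; no overflow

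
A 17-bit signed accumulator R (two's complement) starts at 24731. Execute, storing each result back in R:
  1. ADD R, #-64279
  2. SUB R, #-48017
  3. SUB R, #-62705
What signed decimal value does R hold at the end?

-59898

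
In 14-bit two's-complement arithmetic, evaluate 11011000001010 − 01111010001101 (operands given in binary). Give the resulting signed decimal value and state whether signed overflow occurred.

6013; overflow

11011000001010 = -2550 (signed)
01111010001101 = 7821 (signed)
Subtract via negate-and-add: invert 01111010001101 + 1 = 10000101110011 (i.e. -7821).
  11011000001010
+ 10000101110011
= 01011101111101  (discard carry-out 1)
Result 01011101111101: MSB = 0 → value 6013.
Both addends (after negating the subtrahend) are negative but the stored result is non-negative: signed overflow. The true value -2550 − 7821 = -10371 lies outside [-8192, 8191].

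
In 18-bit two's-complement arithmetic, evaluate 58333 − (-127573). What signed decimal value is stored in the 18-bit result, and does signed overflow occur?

-76238; overflow

58333 → 001110001111011101
-127573 → 100000110110101011
Subtract via negate-and-add: invert 100000110110101011 + 1 = 011111001001010101 (i.e. 127573).
  001110001111011101
+ 011111001001010101
= 101101011000110010
Result 101101011000110010: MSB = 1 → 185906 − 262144 = -76238.
Both addends (after negating the subtrahend) are non-negative but the stored result is negative: signed overflow. The true value 58333 − (-127573) = 185906 lies outside [-131072, 131071].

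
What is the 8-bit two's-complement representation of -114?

10001110

|-114| = 114 = 01110010 in 8 bits.
Invert the bits: 10001101. Add 1: 10001110.
Check: 10001110 reads as 142 − 256 = -114.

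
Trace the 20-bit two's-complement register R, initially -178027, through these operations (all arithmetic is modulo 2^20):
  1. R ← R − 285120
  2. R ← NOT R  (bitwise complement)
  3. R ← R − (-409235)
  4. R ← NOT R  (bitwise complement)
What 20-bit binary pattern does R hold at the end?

00101011000001000010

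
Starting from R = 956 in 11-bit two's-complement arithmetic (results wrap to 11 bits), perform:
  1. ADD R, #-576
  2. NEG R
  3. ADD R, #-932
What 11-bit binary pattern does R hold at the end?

01011100000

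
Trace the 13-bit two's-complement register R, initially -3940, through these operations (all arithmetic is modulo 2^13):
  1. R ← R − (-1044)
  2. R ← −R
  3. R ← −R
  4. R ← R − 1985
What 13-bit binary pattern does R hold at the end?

Start: R = -3940 = 1000010011100.
R = -3940 − (-1044) = -2896 = 1010010110000
R = −(-2896) = 2896 = 0101101010000
R = −(2896) = -2896 = 1010010110000
R = -2896 − 1985 = -4881; wraps to 3311 = 0110011101111

0110011101111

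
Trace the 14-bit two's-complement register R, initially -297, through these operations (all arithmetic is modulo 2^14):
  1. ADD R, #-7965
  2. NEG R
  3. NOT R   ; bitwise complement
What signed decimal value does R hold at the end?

8121

Start: R = -297 = 11111011010111.
R = -297 + (-7965) = -8262; wraps to 8122 = 01111110111010
R = −(8122) = -8122 = 10000001000110
R = NOT 10000001000110 = 01111110111001 = 8121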